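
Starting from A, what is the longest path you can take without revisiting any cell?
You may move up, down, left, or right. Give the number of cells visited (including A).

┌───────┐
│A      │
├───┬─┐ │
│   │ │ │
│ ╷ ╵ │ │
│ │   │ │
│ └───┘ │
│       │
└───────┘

Finding longest simple path using DFS:
Start: (0, 0)
Longest path visits 16 cells
Path: A → right → right → right → down → down → down → left → left → left → up → up → right → down → right → up

Solution:

┌───────┐
│A → → ↓│
├───┬─┐ │
│↱ ↓│B│↓│
│ ╷ ╵ │ │
│↑│↳ ↑│↓│
│ └───┘ │
│↑ ← ← ↲│
└───────┘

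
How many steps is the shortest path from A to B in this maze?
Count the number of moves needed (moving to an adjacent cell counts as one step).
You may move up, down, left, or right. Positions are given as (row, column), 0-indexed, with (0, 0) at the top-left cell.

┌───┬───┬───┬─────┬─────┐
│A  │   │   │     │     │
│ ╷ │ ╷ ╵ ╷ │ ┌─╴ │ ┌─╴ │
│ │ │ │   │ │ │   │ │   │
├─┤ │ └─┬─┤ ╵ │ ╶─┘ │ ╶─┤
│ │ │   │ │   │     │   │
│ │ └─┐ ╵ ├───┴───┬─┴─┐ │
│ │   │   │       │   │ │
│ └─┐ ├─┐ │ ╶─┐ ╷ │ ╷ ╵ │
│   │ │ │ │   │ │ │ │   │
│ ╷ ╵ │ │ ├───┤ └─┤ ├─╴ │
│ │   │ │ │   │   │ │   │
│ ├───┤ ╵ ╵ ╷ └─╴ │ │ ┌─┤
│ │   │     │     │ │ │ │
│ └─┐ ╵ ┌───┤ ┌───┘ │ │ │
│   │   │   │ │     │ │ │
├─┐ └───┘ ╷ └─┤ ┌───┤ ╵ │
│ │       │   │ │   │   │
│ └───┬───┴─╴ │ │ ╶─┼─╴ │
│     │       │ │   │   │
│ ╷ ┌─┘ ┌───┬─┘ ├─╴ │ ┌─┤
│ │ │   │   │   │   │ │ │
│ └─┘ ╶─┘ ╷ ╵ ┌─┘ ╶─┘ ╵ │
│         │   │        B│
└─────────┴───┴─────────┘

Using BFS to find shortest path:
Start: (0, 0), End: (11, 11)
Path found:
(0,0) → (0,1) → (1,1) → (2,1) → (3,1) → (3,2) → (4,2) → (5,2) → (5,1) → (4,1) → (4,0) → (5,0) → (6,0) → (7,0) → (7,1) → (8,1) → (8,2) → (8,3) → (8,4) → (7,4) → (7,5) → (8,5) → (8,6) → (9,6) → (9,5) → (9,4) → (9,3) → (10,3) → (10,2) → (11,2) → (11,3) → (11,4) → (10,4) → (10,5) → (11,5) → (11,6) → (10,6) → (10,7) → (9,7) → (8,7) → (7,7) → (7,8) → (7,9) → (6,9) → (5,9) → (4,9) → (3,9) → (3,10) → (4,10) → (4,11) → (5,11) → (5,10) → (6,10) → (7,10) → (8,10) → (8,11) → (9,11) → (9,10) → (10,10) → (11,10) → (11,11)
Number of steps: 60

Solution:

┌───┬───┬───┬─────┬─────┐
│A ↓│   │   │     │     │
│ ╷ │ ╷ ╵ ╷ │ ┌─╴ │ ┌─╴ │
│ │↓│ │   │ │ │   │ │   │
├─┤ │ └─┬─┤ ╵ │ ╶─┘ │ ╶─┤
│ │↓│   │ │   │     │   │
│ │ └─┐ ╵ ├───┴───┬─┴─┐ │
│ │↳ ↓│   │       │↱ ↓│ │
│ └─┐ ├─┐ │ ╶─┐ ╷ │ ╷ ╵ │
│↓ ↰│↓│ │ │   │ │ │↑│↳ ↓│
│ ╷ ╵ │ │ ├───┤ └─┤ ├─╴ │
│↓│↑ ↲│ │ │   │   │↑│↓ ↲│
│ ├───┤ ╵ ╵ ╷ └─╴ │ │ ┌─┤
│↓│   │     │     │↑│↓│ │
│ └─┐ ╵ ┌───┤ ┌───┘ │ │ │
│↳ ↓│   │↱ ↓│ │↱ → ↑│↓│ │
├─┐ └───┘ ╷ └─┤ ┌───┤ ╵ │
│ │↳ → → ↑│↳ ↓│↑│   │↳ ↓│
│ └───┬───┴─╴ │ │ ╶─┼─╴ │
│     │↓ ← ← ↲│↑│   │↓ ↲│
│ ╷ ┌─┘ ┌───┬─┘ ├─╴ │ ┌─┤
│ │ │↓ ↲│↱ ↓│↱ ↑│   │↓│ │
│ └─┘ ╶─┘ ╷ ╵ ┌─┘ ╶─┘ ╵ │
│    ↳ → ↑│↳ ↑│      ↳ B│
└─────────┴───┴─────────┘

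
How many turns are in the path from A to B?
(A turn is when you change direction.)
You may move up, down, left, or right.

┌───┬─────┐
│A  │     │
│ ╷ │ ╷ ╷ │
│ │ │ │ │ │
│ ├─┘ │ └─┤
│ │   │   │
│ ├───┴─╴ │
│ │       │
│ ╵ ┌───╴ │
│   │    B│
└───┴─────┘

Directions: down, down, down, down, right, up, right, right, right, down
Number of turns: 4

Solution:

┌───┬─────┐
│A  │     │
│ ╷ │ ╷ ╷ │
│↓│ │ │ │ │
│ ├─┘ │ └─┤
│↓│   │   │
│ ├───┴─╴ │
│↓│↱ → → ↓│
│ ╵ ┌───╴ │
│↳ ↑│    B│
└───┴─────┘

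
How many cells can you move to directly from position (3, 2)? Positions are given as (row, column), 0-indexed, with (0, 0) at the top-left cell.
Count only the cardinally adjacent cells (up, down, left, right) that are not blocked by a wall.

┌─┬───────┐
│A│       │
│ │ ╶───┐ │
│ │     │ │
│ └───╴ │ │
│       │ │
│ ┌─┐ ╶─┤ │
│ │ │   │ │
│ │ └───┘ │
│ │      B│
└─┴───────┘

Checking passable neighbors of (3, 2):
Neighbors: (2, 2), (3, 3)
Count: 2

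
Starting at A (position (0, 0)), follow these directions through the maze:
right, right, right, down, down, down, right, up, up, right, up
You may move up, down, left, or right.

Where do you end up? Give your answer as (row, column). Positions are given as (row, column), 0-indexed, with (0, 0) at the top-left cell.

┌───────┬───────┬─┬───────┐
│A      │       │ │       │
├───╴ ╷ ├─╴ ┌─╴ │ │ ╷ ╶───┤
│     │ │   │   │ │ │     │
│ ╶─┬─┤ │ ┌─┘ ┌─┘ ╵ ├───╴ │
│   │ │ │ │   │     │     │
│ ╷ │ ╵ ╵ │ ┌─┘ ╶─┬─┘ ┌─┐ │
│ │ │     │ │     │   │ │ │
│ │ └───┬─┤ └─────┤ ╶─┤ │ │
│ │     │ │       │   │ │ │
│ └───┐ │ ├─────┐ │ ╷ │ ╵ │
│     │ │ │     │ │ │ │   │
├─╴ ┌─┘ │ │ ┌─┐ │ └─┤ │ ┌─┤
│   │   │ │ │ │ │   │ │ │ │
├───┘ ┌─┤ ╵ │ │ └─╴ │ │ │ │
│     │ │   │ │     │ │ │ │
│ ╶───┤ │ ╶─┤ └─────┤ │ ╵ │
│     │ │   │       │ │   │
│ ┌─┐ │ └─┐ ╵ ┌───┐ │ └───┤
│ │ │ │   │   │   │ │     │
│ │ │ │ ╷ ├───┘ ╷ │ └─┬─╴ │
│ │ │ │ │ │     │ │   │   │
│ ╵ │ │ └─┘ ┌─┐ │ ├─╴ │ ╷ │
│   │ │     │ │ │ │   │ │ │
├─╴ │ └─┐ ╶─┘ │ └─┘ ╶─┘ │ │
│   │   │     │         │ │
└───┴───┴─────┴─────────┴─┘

Following directions step by step:
Start: (0, 0)
  right: (0, 0) → (0, 1)
  right: (0, 1) → (0, 2)
  right: (0, 2) → (0, 3)
  down: (0, 3) → (1, 3)
  down: (1, 3) → (2, 3)
  down: (2, 3) → (3, 3)
  right: (3, 3) → (3, 4)
  up: (3, 4) → (2, 4)
  up: (2, 4) → (1, 4)
  right: (1, 4) → (1, 5)
  up: (1, 5) → (0, 5)
Final position: (0, 5)

Path taken:

┌───────┬───────┬─┬───────┐
│A → → ↓│  B    │ │       │
├───╴ ╷ ├─╴ ┌─╴ │ │ ╷ ╶───┤
│     │↓│↱ ↑│   │ │ │     │
│ ╶─┬─┤ │ ┌─┘ ┌─┘ ╵ ├───╴ │
│   │ │↓│↑│   │     │     │
│ ╷ │ ╵ ╵ │ ┌─┘ ╶─┬─┘ ┌─┐ │
│ │ │  ↳ ↑│ │     │   │ │ │
│ │ └───┬─┤ └─────┤ ╶─┤ │ │
│ │     │ │       │   │ │ │
│ └───┐ │ ├─────┐ │ ╷ │ ╵ │
│     │ │ │     │ │ │ │   │
├─╴ ┌─┘ │ │ ┌─┐ │ └─┤ │ ┌─┤
│   │   │ │ │ │ │   │ │ │ │
├───┘ ┌─┤ ╵ │ │ └─╴ │ │ │ │
│     │ │   │ │     │ │ │ │
│ ╶───┤ │ ╶─┤ └─────┤ │ ╵ │
│     │ │   │       │ │   │
│ ┌─┐ │ └─┐ ╵ ┌───┐ │ └───┤
│ │ │ │   │   │   │ │     │
│ │ │ │ ╷ ├───┘ ╷ │ └─┬─╴ │
│ │ │ │ │ │     │ │   │   │
│ ╵ │ │ └─┘ ┌─┐ │ ├─╴ │ ╷ │
│   │ │     │ │ │ │   │ │ │
├─╴ │ └─┐ ╶─┘ │ └─┘ ╶─┘ │ │
│   │   │     │         │ │
└───┴───┴─────┴─────────┴─┘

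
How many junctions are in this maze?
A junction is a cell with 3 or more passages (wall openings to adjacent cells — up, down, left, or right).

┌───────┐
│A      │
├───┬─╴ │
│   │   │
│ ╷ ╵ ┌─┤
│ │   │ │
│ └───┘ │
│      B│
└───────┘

Checking each cell for number of passages:

Junctions found (3+ passages):
Total junctions: 0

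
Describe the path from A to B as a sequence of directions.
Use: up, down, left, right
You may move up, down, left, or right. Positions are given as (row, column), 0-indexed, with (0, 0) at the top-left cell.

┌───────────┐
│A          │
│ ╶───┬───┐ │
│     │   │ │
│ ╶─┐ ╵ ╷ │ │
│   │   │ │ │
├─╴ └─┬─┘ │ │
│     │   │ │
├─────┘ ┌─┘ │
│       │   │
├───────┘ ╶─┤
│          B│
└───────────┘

Finding the path and converting it to directions:
Path through cells: (0,0) → (0,1) → (0,2) → (0,3) → (0,4) → (0,5) → (1,5) → (2,5) → (3,5) → (4,5) → (4,4) → (5,4) → (5,5)
Directions: right, right, right, right, right, down, down, down, down, left, down, right

Solution:

┌───────────┐
│A → → → → ↓│
│ ╶───┬───┐ │
│     │   │↓│
│ ╶─┐ ╵ ╷ │ │
│   │   │ │↓│
├─╴ └─┬─┘ │ │
│     │   │↓│
├─────┘ ┌─┘ │
│       │↓ ↲│
├───────┘ ╶─┤
│        ↳ B│
└───────────┘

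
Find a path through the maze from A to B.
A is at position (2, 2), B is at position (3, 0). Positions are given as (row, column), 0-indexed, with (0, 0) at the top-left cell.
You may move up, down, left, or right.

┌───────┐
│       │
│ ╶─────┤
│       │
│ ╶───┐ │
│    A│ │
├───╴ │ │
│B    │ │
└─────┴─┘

Finding the shortest path from (2, 2) to (3, 0):
Path length: 3 steps
Directions: down → left → left

Solution:

┌───────┐
│       │
│ ╶─────┤
│       │
│ ╶───┐ │
│    A│ │
├───╴ │ │
│B ← ↲│ │
└─────┴─┘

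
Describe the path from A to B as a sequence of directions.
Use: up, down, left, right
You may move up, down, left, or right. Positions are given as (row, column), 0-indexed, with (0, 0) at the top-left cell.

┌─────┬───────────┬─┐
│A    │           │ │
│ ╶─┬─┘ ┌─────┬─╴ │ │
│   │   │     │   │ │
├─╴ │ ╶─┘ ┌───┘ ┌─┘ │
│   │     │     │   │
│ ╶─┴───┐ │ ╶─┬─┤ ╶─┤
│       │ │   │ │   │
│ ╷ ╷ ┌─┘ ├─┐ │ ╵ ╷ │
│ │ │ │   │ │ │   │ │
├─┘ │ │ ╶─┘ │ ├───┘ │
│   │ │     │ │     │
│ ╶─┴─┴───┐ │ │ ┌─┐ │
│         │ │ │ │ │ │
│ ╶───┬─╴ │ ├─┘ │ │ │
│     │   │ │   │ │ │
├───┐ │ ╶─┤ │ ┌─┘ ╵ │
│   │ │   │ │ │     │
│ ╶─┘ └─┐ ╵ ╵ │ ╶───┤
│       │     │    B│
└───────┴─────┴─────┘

Finding the path and converting it to directions:
Path through cells: (0,0) → (1,0) → (1,1) → (2,1) → (2,0) → (3,0) → (3,1) → (4,1) → (5,1) → (5,0) → (6,0) → (6,1) → (6,2) → (6,3) → (6,4) → (7,4) → (7,3) → (8,3) → (8,4) → (9,4) → (9,5) → (9,6) → (8,6) → (7,6) → (7,7) → (6,7) → (5,7) → (5,8) → (5,9) → (6,9) → (7,9) → (8,9) → (8,8) → (8,7) → (9,7) → (9,8) → (9,9)
Directions: down, right, down, left, down, right, down, down, left, down, right, right, right, right, down, left, down, right, down, right, right, up, up, right, up, up, right, right, down, down, down, left, left, down, right, right

Solution:

┌─────┬───────────┬─┐
│A    │           │ │
│ ╶─┬─┘ ┌─────┬─╴ │ │
│↳ ↓│   │     │   │ │
├─╴ │ ╶─┘ ┌───┘ ┌─┘ │
│↓ ↲│     │     │   │
│ ╶─┴───┐ │ ╶─┬─┤ ╶─┤
│↳ ↓    │ │   │ │   │
│ ╷ ╷ ┌─┘ ├─┐ │ ╵ ╷ │
│ │↓│ │   │ │ │   │ │
├─┘ │ │ ╶─┘ │ ├───┘ │
│↓ ↲│ │     │ │↱ → ↓│
│ ╶─┴─┴───┐ │ │ ┌─┐ │
│↳ → → → ↓│ │ │↑│ │↓│
│ ╶───┬─╴ │ ├─┘ │ │ │
│     │↓ ↲│ │↱ ↑│ │↓│
├───┐ │ ╶─┤ │ ┌─┘ ╵ │
│   │ │↳ ↓│ │↑│↓ ← ↲│
│ ╶─┘ └─┐ ╵ ╵ │ ╶───┤
│       │↳ → ↑│↳ → B│
└───────┴─────┴─────┘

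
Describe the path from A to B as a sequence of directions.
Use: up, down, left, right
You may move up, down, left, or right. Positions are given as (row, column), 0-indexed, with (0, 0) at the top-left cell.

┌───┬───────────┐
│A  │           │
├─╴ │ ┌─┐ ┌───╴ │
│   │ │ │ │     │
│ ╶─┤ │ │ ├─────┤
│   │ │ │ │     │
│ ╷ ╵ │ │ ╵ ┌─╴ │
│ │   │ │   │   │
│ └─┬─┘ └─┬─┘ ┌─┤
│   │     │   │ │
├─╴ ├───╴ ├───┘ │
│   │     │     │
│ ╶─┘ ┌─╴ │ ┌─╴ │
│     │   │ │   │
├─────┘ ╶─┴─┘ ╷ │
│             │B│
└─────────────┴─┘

Finding the path and converting it to directions:
Path through cells: (0,0) → (0,1) → (1,1) → (1,0) → (2,0) → (3,0) → (4,0) → (4,1) → (5,1) → (5,0) → (6,0) → (6,1) → (6,2) → (5,2) → (5,3) → (5,4) → (6,4) → (6,3) → (7,3) → (7,4) → (7,5) → (7,6) → (6,6) → (6,7) → (7,7)
Directions: right, down, left, down, down, down, right, down, left, down, right, right, up, right, right, down, left, down, right, right, right, up, right, down

Solution:

┌───┬───────────┐
│A ↓│           │
├─╴ │ ┌─┐ ┌───╴ │
│↓ ↲│ │ │ │     │
│ ╶─┤ │ │ ├─────┤
│↓  │ │ │ │     │
│ ╷ ╵ │ │ ╵ ┌─╴ │
│↓│   │ │   │   │
│ └─┬─┘ └─┬─┘ ┌─┤
│↳ ↓│     │   │ │
├─╴ ├───╴ ├───┘ │
│↓ ↲│↱ → ↓│     │
│ ╶─┘ ┌─╴ │ ┌─╴ │
│↳ → ↑│↓ ↲│ │↱ ↓│
├─────┘ ╶─┴─┘ ╷ │
│      ↳ → → ↑│B│
└─────────────┴─┘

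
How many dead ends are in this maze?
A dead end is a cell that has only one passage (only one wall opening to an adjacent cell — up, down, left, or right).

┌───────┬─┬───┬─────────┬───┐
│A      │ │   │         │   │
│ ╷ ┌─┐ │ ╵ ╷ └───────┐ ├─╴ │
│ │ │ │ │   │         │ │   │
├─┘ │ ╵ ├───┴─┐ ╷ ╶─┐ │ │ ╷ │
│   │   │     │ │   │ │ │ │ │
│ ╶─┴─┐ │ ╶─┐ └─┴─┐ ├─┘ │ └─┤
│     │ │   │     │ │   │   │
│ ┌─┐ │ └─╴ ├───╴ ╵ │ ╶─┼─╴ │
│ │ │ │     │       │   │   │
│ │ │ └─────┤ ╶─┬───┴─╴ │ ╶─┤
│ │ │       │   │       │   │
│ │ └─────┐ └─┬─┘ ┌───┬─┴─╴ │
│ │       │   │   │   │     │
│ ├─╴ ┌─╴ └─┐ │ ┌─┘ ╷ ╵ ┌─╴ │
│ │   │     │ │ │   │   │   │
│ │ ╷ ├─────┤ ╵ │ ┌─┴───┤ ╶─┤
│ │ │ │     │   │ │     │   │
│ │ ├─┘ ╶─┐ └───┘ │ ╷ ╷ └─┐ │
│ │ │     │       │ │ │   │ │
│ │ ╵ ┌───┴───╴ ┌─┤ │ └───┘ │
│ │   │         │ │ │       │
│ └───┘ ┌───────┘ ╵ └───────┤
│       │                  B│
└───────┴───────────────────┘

Checking each cell for number of passages:

Dead ends found at positions:
  (0, 4)
  (0, 7)
  (0, 12)
  (1, 0)
  (1, 2)
  (2, 7)
  (2, 10)
  (2, 13)
  (4, 1)
  (5, 7)
  (7, 3)
  (7, 5)
  (8, 2)
  (9, 4)
  (9, 12)
  (10, 8)
  (11, 4)
  (11, 13)
Total dead ends: 18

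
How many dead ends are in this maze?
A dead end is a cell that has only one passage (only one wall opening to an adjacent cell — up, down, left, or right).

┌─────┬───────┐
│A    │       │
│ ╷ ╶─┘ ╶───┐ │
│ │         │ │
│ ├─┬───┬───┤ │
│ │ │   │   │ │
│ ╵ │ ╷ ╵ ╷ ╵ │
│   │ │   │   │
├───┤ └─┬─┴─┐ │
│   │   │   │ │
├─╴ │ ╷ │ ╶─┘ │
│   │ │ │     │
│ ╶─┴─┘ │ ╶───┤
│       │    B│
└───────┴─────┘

Checking each cell for number of passages:

Dead ends found at positions:
  (0, 2)
  (1, 5)
  (2, 1)
  (4, 0)
  (4, 5)
  (5, 2)
  (6, 6)
Total dead ends: 7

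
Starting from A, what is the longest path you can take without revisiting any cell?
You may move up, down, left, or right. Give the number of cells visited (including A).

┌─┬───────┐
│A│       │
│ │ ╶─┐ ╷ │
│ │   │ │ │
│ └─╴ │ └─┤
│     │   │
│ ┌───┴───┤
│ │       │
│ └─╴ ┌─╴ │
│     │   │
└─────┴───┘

Finding longest simple path using DFS:
Start: (0, 0)
Longest path visits 13 cells
Path: A → down → down → right → right → up → left → up → right → right → down → down → right

Solution:

┌─┬───────┐
│A│↱ → ↓  │
│ │ ╶─┐ ╷ │
│↓│↑ ↰│↓│ │
│ └─╴ │ └─┤
│↳ → ↑│↳ B│
│ ┌───┴───┤
│ │       │
│ └─╴ ┌─╴ │
│     │   │
└─────┴───┘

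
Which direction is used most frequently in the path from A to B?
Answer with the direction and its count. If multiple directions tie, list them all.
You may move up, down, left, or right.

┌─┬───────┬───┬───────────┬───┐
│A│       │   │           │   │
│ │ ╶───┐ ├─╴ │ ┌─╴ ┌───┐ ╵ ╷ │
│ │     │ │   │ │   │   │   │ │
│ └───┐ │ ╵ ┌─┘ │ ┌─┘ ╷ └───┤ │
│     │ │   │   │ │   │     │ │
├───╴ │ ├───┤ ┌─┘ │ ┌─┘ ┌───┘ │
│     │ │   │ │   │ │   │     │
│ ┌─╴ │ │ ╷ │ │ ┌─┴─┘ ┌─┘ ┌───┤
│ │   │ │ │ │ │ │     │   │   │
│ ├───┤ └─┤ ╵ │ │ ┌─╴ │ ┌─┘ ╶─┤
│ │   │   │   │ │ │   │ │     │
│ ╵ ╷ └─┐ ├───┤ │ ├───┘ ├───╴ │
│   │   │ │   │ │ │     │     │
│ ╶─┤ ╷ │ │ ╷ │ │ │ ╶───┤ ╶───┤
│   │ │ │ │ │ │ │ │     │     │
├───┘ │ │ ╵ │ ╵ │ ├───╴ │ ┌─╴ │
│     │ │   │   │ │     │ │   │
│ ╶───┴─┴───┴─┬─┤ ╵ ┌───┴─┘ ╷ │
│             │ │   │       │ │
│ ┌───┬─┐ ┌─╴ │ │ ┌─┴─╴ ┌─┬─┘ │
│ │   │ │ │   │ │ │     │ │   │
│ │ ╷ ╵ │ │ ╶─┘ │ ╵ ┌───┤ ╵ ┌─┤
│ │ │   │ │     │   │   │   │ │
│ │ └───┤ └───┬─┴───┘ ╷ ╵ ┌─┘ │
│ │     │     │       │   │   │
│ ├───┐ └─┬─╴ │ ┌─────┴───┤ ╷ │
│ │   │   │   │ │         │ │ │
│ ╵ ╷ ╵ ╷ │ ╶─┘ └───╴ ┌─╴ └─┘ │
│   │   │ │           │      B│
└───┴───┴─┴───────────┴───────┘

Directions: down, down, right, right, down, left, left, down, down, down, right, up, right, down, down, down, left, left, down, right, right, right, right, down, down, down, right, right, down, left, down, right, right, right, right, right, up, right, right, down, right, right
Counts: {'down': 16, 'right': 19, 'left': 5, 'up': 2}
Most common: right (19 times)

Solution:

┌─┬───────┬───┬───────────┬───┐
│A│       │   │           │   │
│ │ ╶───┐ ├─╴ │ ┌─╴ ┌───┐ ╵ ╷ │
│↓│     │ │   │ │   │   │   │ │
│ └───┐ │ ╵ ┌─┘ │ ┌─┘ ╷ └───┤ │
│↳ → ↓│ │   │   │ │   │     │ │
├───╴ │ ├───┤ ┌─┘ │ ┌─┘ ┌───┘ │
│↓ ← ↲│ │   │ │   │ │   │     │
│ ┌─╴ │ │ ╷ │ │ ┌─┴─┘ ┌─┘ ┌───┤
│↓│   │ │ │ │ │ │     │   │   │
│ ├───┤ └─┤ ╵ │ │ ┌─╴ │ ┌─┘ ╶─┤
│↓│↱ ↓│   │   │ │ │   │ │     │
│ ╵ ╷ └─┐ ├───┤ │ ├───┘ ├───╴ │
│↳ ↑│↓  │ │   │ │ │     │     │
│ ╶─┤ ╷ │ │ ╷ │ │ │ ╶───┤ ╶───┤
│   │↓│ │ │ │ │ │ │     │     │
├───┘ │ │ ╵ │ ╵ │ ├───╴ │ ┌─╴ │
│↓ ← ↲│ │   │   │ │     │ │   │
│ ╶───┴─┴───┴─┬─┤ ╵ ┌───┴─┘ ╷ │
│↳ → → → ↓    │ │   │       │ │
│ ┌───┬─┐ ┌─╴ │ │ ┌─┴─╴ ┌─┬─┘ │
│ │   │ │↓│   │ │ │     │ │   │
│ │ ╷ ╵ │ │ ╶─┘ │ ╵ ┌───┤ ╵ ┌─┤
│ │ │   │↓│     │   │   │   │ │
│ │ └───┤ └───┬─┴───┘ ╷ ╵ ┌─┘ │
│ │     │↳ → ↓│       │   │   │
│ ├───┐ └─┬─╴ │ ┌─────┴───┤ ╷ │
│ │   │   │↓ ↲│ │    ↱ → ↓│ │ │
│ ╵ ╷ ╵ ╷ │ ╶─┘ └───╴ ┌─╴ └─┘ │
│   │   │ │↳ → → → → ↑│  ↳ → B│
└───┴───┴─┴───────────┴───────┘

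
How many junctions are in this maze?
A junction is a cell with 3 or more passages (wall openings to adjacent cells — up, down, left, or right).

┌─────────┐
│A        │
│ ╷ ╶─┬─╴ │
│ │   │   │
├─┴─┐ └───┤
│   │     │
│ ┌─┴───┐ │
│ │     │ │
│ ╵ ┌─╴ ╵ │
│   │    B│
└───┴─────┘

Checking each cell for number of passages:

Junctions found (3+ passages):
  (0, 1): 3 passages
  (4, 3): 3 passages
Total junctions: 2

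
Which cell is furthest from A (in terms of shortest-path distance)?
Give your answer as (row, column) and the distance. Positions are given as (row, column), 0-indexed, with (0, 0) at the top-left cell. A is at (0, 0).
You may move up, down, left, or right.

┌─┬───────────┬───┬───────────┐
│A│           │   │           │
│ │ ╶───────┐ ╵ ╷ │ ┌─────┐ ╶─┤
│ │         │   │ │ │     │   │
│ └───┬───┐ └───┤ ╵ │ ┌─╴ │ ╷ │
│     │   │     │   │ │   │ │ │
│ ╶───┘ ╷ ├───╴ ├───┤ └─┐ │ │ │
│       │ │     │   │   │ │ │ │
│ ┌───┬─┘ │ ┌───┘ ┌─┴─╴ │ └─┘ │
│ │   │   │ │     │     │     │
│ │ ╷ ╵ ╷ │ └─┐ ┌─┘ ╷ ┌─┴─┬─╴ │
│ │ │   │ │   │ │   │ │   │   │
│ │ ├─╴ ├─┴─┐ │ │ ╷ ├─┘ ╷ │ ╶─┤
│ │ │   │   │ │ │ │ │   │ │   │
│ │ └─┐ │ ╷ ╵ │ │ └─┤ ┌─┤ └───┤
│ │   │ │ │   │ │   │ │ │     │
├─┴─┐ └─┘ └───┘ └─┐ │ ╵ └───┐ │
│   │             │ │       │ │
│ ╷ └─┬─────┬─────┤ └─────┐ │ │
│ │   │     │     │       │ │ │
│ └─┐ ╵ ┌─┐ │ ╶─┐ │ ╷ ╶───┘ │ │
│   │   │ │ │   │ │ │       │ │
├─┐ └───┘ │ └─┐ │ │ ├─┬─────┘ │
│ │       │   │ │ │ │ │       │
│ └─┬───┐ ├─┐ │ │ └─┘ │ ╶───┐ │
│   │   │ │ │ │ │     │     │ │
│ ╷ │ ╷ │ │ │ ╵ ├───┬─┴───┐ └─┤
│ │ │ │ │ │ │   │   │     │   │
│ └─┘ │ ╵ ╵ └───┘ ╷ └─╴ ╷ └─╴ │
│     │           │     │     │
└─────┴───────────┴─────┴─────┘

Computing BFS distances from A to all cells:
Furthest cell: (11, 10)
Distance: 169 steps

Path from A to the furthest cell:

┌─┬───────────┬───┬───────────┐
│A│↱ → → → → ↓│↱ ↓│↱ → → → ↓  │
│ │ ╶───────┐ ╵ ╷ │ ┌─────┐ ╶─┤
│↓│↑ ← ← ← ↰│↳ ↑│↓│↑│↓ ← ↰│↳ ↓│
│ └───┬───┐ └───┤ ╵ │ ┌─╴ │ ╷ │
│↓    │↱ ↓│↑ ← ↰│↳ ↑│↓│  ↑│ │↓│
│ ╶───┘ ╷ ├───╴ ├───┤ └─┐ │ │ │
│↳ → → ↑│↓│↱ → ↑│   │↳ ↓│↑│ │↓│
│ ┌───┬─┘ │ ┌───┘ ┌─┴─╴ │ └─┘ │
│ │↓ ↰│↓ ↲│↑│     │↓ ← ↲│↑ ← ↲│
│ │ ╷ ╵ ╷ │ └─┐ ┌─┘ ╷ ┌─┴─┬─╴ │
│ │↓│↑ ↲│ │↑ ↰│ │↓ ↲│ │↱ ↓│   │
│ │ ├─╴ ├─┴─┐ │ │ ╷ ├─┘ ╷ │ ╶─┤
│ │↓│   │↱ ↓│↑│ │↓│ │↱ ↑│↓│   │
│ │ └─┐ │ ╷ ╵ │ │ └─┤ ┌─┤ └───┤
│ │↳ ↓│ │↑│↳ ↑│ │↳ ↓│↑│ │↳ → ↓│
├─┴─┐ └─┘ └───┘ └─┐ │ ╵ └───┐ │
│↱ ↓│↳ → ↑        │↓│↑ ← ← ↰│↓│
│ ╷ └─┬─────┬─────┤ └─────┐ │ │
│↑│↳ ↓│↱ → ↓│↱ → ↓│↳ ↓    │↑│↓│
│ └─┐ ╵ ┌─┐ │ ╶─┐ │ ╷ ╶───┘ │ │
│↑ ↰│↳ ↑│ │↓│↑ ↰│↓│ │↳ → → ↑│↓│
├─┐ └───┘ │ └─┐ │ │ ├─┬─────┘ │
│ │↑ ← ← ↰│↳ ↓│↑│↓│ │B│↓ ← ← ↲│
│ └─┬───┐ ├─┐ │ │ └─┘ │ ╶───┐ │
│   │   │↑│ │↓│↑│↳ → ↑│↳ → ↓│ │
│ ╷ │ ╷ │ │ │ ╵ ├───┬─┴───┐ └─┤
│ │ │ │ │↑│ │↳ ↑│↓ ↰│  ↓ ↰│↳ ↓│
│ └─┘ │ ╵ ╵ └───┘ ╷ └─╴ ╷ └─╴ │
│     │  ↑ ← ← ← ↲│↑ ← ↲│↑ ← ↲│
└─────┴───────────┴─────┴─────┘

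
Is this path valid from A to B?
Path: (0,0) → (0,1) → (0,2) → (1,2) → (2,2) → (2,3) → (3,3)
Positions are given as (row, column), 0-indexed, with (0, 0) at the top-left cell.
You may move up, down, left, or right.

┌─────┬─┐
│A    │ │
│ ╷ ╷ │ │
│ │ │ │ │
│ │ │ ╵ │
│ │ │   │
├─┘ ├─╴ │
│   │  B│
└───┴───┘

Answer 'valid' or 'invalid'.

Checking path validity:
Result: All consecutive moves are passable.

valid

Correct solution:

┌─────┬─┐
│A → ↓│ │
│ ╷ ╷ │ │
│ │ │↓│ │
│ │ │ ╵ │
│ │ │↳ ↓│
├─┘ ├─╴ │
│   │  B│
└───┴───┘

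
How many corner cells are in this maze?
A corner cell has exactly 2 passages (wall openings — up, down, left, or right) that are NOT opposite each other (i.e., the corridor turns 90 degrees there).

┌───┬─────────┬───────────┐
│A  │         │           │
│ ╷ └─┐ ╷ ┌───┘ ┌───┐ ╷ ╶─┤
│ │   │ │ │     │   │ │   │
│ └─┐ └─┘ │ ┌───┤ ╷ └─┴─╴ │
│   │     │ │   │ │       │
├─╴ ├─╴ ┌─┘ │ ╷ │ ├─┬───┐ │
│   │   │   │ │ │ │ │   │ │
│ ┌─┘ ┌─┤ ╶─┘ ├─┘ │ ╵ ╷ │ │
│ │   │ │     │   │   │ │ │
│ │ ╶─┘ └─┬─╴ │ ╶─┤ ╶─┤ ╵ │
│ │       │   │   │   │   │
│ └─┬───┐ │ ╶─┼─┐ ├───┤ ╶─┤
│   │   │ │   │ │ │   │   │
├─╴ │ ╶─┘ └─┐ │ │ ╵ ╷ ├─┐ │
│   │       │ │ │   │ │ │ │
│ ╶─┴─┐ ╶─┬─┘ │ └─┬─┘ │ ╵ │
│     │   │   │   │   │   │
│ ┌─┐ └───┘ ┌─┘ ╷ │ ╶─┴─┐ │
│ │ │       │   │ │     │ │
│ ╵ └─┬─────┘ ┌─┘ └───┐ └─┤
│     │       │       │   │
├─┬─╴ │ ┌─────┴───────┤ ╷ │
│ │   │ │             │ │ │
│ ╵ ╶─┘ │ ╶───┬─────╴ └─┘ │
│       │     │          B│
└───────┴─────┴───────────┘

Counting corner cells (2 non-opposite passages):
Total corners: 81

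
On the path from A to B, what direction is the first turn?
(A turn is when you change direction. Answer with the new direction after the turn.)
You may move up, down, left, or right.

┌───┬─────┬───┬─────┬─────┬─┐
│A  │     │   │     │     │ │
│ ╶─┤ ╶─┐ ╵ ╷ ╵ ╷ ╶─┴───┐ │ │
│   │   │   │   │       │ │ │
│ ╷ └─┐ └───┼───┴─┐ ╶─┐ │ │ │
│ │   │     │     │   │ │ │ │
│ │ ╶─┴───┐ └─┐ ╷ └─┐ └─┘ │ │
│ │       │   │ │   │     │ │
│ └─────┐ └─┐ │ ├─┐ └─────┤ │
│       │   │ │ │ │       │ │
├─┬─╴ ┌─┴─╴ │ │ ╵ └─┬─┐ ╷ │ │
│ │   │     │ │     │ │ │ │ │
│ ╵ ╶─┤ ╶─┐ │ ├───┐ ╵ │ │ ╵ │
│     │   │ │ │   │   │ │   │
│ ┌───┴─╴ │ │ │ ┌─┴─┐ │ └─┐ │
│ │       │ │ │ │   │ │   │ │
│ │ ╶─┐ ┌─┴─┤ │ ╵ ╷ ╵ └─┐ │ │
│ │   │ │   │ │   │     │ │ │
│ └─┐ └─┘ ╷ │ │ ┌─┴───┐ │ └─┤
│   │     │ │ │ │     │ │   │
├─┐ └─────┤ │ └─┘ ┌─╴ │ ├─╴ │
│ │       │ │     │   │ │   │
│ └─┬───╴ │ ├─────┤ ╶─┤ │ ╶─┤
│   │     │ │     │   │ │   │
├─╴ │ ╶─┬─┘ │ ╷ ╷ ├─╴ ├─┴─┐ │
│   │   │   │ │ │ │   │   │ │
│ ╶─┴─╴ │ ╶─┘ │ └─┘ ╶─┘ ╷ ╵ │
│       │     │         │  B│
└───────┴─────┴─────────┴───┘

Directions: down, right, down, down, right, right, right, down, right, down, left, left, down, right, down, left, left, left, down, right, down, right, right, up, right, down, down, down, down, left, down, right, right, up, up, right, down, down, right, right, right, right, up, right, down, right
First turn direction: right

Solution:

┌───┬─────┬───┬─────┬─────┬─┐
│A  │     │   │     │     │ │
│ ╶─┤ ╶─┐ ╵ ╷ ╵ ╷ ╶─┴───┐ │ │
│↳ ↓│   │   │   │       │ │ │
│ ╷ └─┐ └───┼───┴─┐ ╶─┐ │ │ │
│ │↓  │     │     │   │ │ │ │
│ │ ╶─┴───┐ └─┐ ╷ └─┐ └─┘ │ │
│ │↳ → → ↓│   │ │   │     │ │
│ └─────┐ └─┐ │ ├─┐ └─────┤ │
│       │↳ ↓│ │ │ │       │ │
├─┬─╴ ┌─┴─╴ │ │ ╵ └─┬─┐ ╷ │ │
│ │   │↓ ← ↲│ │     │ │ │ │ │
│ ╵ ╶─┤ ╶─┐ │ ├───┐ ╵ │ │ ╵ │
│     │↳ ↓│ │ │   │   │ │   │
│ ┌───┴─╴ │ │ │ ┌─┴─┐ │ └─┐ │
│ │↓ ← ← ↲│ │ │ │   │ │   │ │
│ │ ╶─┐ ┌─┴─┤ │ ╵ ╷ ╵ └─┐ │ │
│ │↳ ↓│ │↱ ↓│ │   │     │ │ │
│ └─┐ └─┘ ╷ │ │ ┌─┴───┐ │ └─┤
│   │↳ → ↑│↓│ │ │     │ │   │
├─┐ └─────┤ │ └─┘ ┌─╴ │ ├─╴ │
│ │       │↓│     │   │ │   │
│ └─┬───╴ │ ├─────┤ ╶─┤ │ ╶─┤
│   │     │↓│↱ ↓  │   │ │   │
├─╴ │ ╶─┬─┘ │ ╷ ╷ ├─╴ ├─┴─┐ │
│   │   │↓ ↲│↑│↓│ │   │↱ ↓│ │
│ ╶─┴─╴ │ ╶─┘ │ └─┘ ╶─┘ ╷ ╵ │
│       │↳ → ↑│↳ → → → ↑│↳ B│
└───────┴─────┴─────────┴───┘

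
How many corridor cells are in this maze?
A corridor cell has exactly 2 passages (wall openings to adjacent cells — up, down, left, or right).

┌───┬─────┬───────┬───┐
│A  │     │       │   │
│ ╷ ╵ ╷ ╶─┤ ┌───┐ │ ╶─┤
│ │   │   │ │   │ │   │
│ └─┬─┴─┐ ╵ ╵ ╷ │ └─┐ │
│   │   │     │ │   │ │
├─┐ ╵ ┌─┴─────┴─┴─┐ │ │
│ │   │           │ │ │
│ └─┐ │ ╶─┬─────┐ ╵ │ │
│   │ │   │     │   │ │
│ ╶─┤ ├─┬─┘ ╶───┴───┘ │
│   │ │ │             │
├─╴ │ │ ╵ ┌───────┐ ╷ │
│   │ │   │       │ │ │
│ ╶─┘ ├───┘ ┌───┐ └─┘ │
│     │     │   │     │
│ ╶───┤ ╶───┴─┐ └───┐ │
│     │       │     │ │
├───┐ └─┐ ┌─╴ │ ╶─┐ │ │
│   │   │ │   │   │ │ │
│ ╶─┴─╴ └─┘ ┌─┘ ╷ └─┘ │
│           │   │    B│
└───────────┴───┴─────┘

Counting cells with exactly 2 passages:
Total corridor cells: 93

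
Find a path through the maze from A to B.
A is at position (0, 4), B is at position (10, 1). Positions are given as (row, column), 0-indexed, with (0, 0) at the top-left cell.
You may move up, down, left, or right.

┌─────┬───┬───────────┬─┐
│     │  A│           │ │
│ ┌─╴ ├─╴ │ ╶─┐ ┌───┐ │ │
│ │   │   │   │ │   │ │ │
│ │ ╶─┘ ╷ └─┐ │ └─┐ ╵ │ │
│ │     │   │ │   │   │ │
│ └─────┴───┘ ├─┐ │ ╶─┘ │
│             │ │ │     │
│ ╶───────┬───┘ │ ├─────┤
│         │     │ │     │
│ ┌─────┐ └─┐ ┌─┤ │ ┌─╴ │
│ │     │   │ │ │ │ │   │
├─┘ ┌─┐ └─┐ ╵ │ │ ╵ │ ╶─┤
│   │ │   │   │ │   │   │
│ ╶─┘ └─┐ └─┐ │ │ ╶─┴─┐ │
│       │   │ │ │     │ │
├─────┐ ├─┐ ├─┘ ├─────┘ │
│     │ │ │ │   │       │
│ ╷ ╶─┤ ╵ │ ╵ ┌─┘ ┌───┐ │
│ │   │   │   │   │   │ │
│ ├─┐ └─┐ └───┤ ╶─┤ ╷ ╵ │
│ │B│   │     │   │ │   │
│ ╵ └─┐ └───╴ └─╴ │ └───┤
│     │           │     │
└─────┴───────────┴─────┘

Finding the shortest path from (0, 4) to (10, 1):
Path length: 67 steps
Directions: down → left → down → left → left → up → right → up → left → left → down → down → down → right → right → right → right → right → right → up → up → left → up → right → right → down → down → right → down → down → down → down → right → up → up → right → right → down → left → down → right → down → down → left → left → left → down → left → down → right → down → left → left → left → left → left → up → left → up → left → up → left → down → down → down → right → up

Solution:

┌─────┬───┬───────────┬─┐
│↓ ← ↰│  A│↱ → ↓      │ │
│ ┌─╴ ├─╴ │ ╶─┐ ┌───┐ │ │
│↓│↱ ↑│↓ ↲│↑ ↰│↓│   │ │ │
│ │ ╶─┘ ╷ └─┐ │ └─┐ ╵ │ │
│↓│↑ ← ↲│   │↑│↳ ↓│   │ │
│ └─────┴───┘ ├─┐ │ ╶─┘ │
│↳ → → → → → ↑│ │↓│     │
│ ╶───────┬───┘ │ ├─────┤
│         │     │↓│↱ → ↓│
│ ┌─────┐ └─┐ ┌─┤ │ ┌─╴ │
│ │     │   │ │ │↓│↑│↓ ↲│
├─┘ ┌─┐ └─┐ ╵ │ │ ╵ │ ╶─┤
│   │ │   │   │ │↳ ↑│↳ ↓│
│ ╶─┘ └─┐ └─┐ │ │ ╶─┴─┐ │
│       │   │ │ │     │↓│
├─────┐ ├─┐ ├─┘ ├─────┘ │
│↓ ↰  │ │ │ │   │↓ ← ← ↲│
│ ╷ ╶─┤ ╵ │ ╵ ┌─┘ ┌───┐ │
│↓│↑ ↰│   │   │↓ ↲│   │ │
│ ├─┐ └─┐ └───┤ ╶─┤ ╷ ╵ │
│↓│B│↑ ↰│     │↳ ↓│ │   │
│ ╵ └─┐ └───╴ └─╴ │ └───┤
│↳ ↑  │↑ ← ← ← ← ↲│     │
└─────┴───────────┴─────┘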